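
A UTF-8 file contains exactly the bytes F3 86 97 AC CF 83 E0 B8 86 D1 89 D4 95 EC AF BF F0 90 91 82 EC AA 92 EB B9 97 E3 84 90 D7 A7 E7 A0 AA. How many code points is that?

Byte at offset 0: 0xF3 = 11110011 → 4-byte char (#1). Advance 4.
Byte at offset 4: 0xCF = 11001111 → 2-byte char (#2). Advance 2.
Byte at offset 6: 0xE0 = 11100000 → 3-byte char (#3). Advance 3.
Byte at offset 9: 0xD1 = 11010001 → 2-byte char (#4). Advance 2.
Byte at offset 11: 0xD4 = 11010100 → 2-byte char (#5). Advance 2.
Byte at offset 13: 0xEC = 11101100 → 3-byte char (#6). Advance 3.
Byte at offset 16: 0xF0 = 11110000 → 4-byte char (#7). Advance 4.
Byte at offset 20: 0xEC = 11101100 → 3-byte char (#8). Advance 3.
Byte at offset 23: 0xEB = 11101011 → 3-byte char (#9). Advance 3.
Byte at offset 26: 0xE3 = 11100011 → 3-byte char (#10). Advance 3.
Byte at offset 29: 0xD7 = 11010111 → 2-byte char (#11). Advance 2.
Byte at offset 31: 0xE7 = 11100111 → 3-byte char (#12). Advance 3.
Reached end at offset 34 after 12 code points.

12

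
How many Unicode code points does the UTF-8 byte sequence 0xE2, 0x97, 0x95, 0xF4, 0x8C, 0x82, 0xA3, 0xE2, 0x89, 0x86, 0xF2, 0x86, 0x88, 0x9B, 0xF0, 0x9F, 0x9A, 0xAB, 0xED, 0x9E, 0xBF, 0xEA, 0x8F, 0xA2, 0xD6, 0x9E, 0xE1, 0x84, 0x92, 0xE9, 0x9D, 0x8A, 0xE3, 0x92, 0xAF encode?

11

Byte at offset 0: 0xE2 = 11100010 → 3-byte char (#1). Advance 3.
Byte at offset 3: 0xF4 = 11110100 → 4-byte char (#2). Advance 4.
Byte at offset 7: 0xE2 = 11100010 → 3-byte char (#3). Advance 3.
Byte at offset 10: 0xF2 = 11110010 → 4-byte char (#4). Advance 4.
Byte at offset 14: 0xF0 = 11110000 → 4-byte char (#5). Advance 4.
Byte at offset 18: 0xED = 11101101 → 3-byte char (#6). Advance 3.
Byte at offset 21: 0xEA = 11101010 → 3-byte char (#7). Advance 3.
Byte at offset 24: 0xD6 = 11010110 → 2-byte char (#8). Advance 2.
Byte at offset 26: 0xE1 = 11100001 → 3-byte char (#9). Advance 3.
Byte at offset 29: 0xE9 = 11101001 → 3-byte char (#10). Advance 3.
Byte at offset 32: 0xE3 = 11100011 → 3-byte char (#11). Advance 3.
Reached end at offset 35 after 11 code points.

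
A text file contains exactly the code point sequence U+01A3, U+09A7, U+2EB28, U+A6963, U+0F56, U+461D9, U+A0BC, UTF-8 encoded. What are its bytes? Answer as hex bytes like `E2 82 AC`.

C6 A3 E0 A6 A7 F0 AE AC A8 F2 A6 A5 A3 E0 BD 96 F1 86 87 99 EA 82 BC

U+01A3: 2-byte form → C6 A3.
U+09A7: 3-byte form → E0 A6 A7.
U+2EB28: 4-byte form → F0 AE AC A8.
U+A6963: 4-byte form → F2 A6 A5 A3.
U+0F56: 3-byte form → E0 BD 96.
U+461D9: 4-byte form → F1 86 87 99.
U+A0BC: 3-byte form → EA 82 BC.
Concatenated (23 bytes): C6 A3 E0 A6 A7 F0 AE AC A8 F2 A6 A5 A3 E0 BD 96 F1 86 87 99 EA 82 BC.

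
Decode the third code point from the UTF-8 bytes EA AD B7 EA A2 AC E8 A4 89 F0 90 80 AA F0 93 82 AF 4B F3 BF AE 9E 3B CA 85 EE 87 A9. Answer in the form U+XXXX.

Offset 0: leading byte 0xEA = 11101010 → 3-byte char #1 = EA AD B7.
Offset 3: leading byte 0xEA = 11101010 → 3-byte char #2 = EA A2 AC.
Offset 6: leading byte 0xE8 = 11101000 → 3-byte char #3 = E8 A4 89.
Leading byte 0xE8 = 11101000 matches 1110xxxx → 3-byte sequence.
Byte 1: 0xE8 = 11101000, payload 1000 (4 bits).
Byte 2: 0xA4 = 10100100 (10xxxxxx ✓), payload 100100.
Byte 3: 0x89 = 10001001 (10xxxxxx ✓), payload 001001.
Concatenate: 1000100100001001 = 0x8909 (16 bits → U+8909).

U+8909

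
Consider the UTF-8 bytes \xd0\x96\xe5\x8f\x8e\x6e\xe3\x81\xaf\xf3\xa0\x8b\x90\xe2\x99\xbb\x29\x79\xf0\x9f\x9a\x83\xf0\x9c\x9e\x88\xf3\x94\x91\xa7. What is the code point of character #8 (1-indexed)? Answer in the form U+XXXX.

Offset 0: leading byte 0xD0 = 11010000 → 2-byte char #1 = D0 96.
Offset 2: leading byte 0xE5 = 11100101 → 3-byte char #2 = E5 8F 8E.
Offset 5: leading byte 0x6E = 01101110 → 1-byte char #3 = 6E.
Offset 6: leading byte 0xE3 = 11100011 → 3-byte char #4 = E3 81 AF.
Offset 9: leading byte 0xF3 = 11110011 → 4-byte char #5 = F3 A0 8B 90.
Offset 13: leading byte 0xE2 = 11100010 → 3-byte char #6 = E2 99 BB.
Offset 16: leading byte 0x29 = 00101001 → 1-byte char #7 = 29.
Offset 17: leading byte 0x79 = 01111001 → 1-byte char #8 = 79.
Leading byte 0x79 = 01111001 matches 0xxxxxxx → 1-byte sequence.
Byte 1: 0x79 = 01111001, payload 1111001 (7 bits).
Concatenate: 1111001 = 0x79 (7 bits → U+0079).

U+0079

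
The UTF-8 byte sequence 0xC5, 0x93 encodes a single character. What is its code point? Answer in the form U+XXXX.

U+0153

Leading byte 0xC5 = 11000101 matches 110xxxxx → 2-byte sequence.
Byte 1: 0xC5 = 11000101, payload 00101 (5 bits).
Byte 2: 0x93 = 10010011 (10xxxxxx ✓), payload 010011.
Concatenate: 00101010011 = 0x153 (11 bits → U+0153).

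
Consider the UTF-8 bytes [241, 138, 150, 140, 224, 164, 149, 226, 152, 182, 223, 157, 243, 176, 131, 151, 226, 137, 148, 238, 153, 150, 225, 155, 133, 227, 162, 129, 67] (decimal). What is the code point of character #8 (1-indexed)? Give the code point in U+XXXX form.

Offset 0: leading byte 0xF1 = 11110001 → 4-byte char #1 = F1 8A 96 8C.
Offset 4: leading byte 0xE0 = 11100000 → 3-byte char #2 = E0 A4 95.
Offset 7: leading byte 0xE2 = 11100010 → 3-byte char #3 = E2 98 B6.
Offset 10: leading byte 0xDF = 11011111 → 2-byte char #4 = DF 9D.
Offset 12: leading byte 0xF3 = 11110011 → 4-byte char #5 = F3 B0 83 97.
Offset 16: leading byte 0xE2 = 11100010 → 3-byte char #6 = E2 89 94.
Offset 19: leading byte 0xEE = 11101110 → 3-byte char #7 = EE 99 96.
Offset 22: leading byte 0xE1 = 11100001 → 3-byte char #8 = E1 9B 85.
Leading byte 0xE1 = 11100001 matches 1110xxxx → 3-byte sequence.
Byte 1: 0xE1 = 11100001, payload 0001 (4 bits).
Byte 2: 0x9B = 10011011 (10xxxxxx ✓), payload 011011.
Byte 3: 0x85 = 10000101 (10xxxxxx ✓), payload 000101.
Concatenate: 0001011011000101 = 0x16C5 (16 bits → U+16C5).

U+16C5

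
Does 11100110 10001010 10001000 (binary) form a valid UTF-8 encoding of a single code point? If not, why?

valid

Leading byte 0xE6 = 11100110 → 3-byte form.
Continuation bytes 0x8A=10001010, 0x88=10001000 all match 10xxxxxx.
Decoded value 0x6288 is ≥ 0x800 (shortest form) and not a surrogate.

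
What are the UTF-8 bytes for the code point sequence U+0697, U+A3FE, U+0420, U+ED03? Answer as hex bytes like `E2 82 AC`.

U+0697: 2-byte form → DA 97.
U+A3FE: 3-byte form → EA 8F BE.
U+0420: 2-byte form → D0 A0.
U+ED03: 3-byte form → EE B4 83.
Concatenated (10 bytes): DA 97 EA 8F BE D0 A0 EE B4 83.

DA 97 EA 8F BE D0 A0 EE B4 83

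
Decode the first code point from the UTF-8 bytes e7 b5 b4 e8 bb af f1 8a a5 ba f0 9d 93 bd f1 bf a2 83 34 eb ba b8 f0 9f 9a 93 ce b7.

U+7D74

Offset 0: leading byte 0xE7 = 11100111 → 3-byte char #1 = E7 B5 B4.
Leading byte 0xE7 = 11100111 matches 1110xxxx → 3-byte sequence.
Byte 1: 0xE7 = 11100111, payload 0111 (4 bits).
Byte 2: 0xB5 = 10110101 (10xxxxxx ✓), payload 110101.
Byte 3: 0xB4 = 10110100 (10xxxxxx ✓), payload 110100.
Concatenate: 0111110101110100 = 0x7D74 (16 bits → U+7D74).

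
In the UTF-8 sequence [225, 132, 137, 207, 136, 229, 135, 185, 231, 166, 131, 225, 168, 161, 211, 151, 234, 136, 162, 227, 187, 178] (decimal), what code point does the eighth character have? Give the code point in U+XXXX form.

Offset 0: leading byte 0xE1 = 11100001 → 3-byte char #1 = E1 84 89.
Offset 3: leading byte 0xCF = 11001111 → 2-byte char #2 = CF 88.
Offset 5: leading byte 0xE5 = 11100101 → 3-byte char #3 = E5 87 B9.
Offset 8: leading byte 0xE7 = 11100111 → 3-byte char #4 = E7 A6 83.
Offset 11: leading byte 0xE1 = 11100001 → 3-byte char #5 = E1 A8 A1.
Offset 14: leading byte 0xD3 = 11010011 → 2-byte char #6 = D3 97.
Offset 16: leading byte 0xEA = 11101010 → 3-byte char #7 = EA 88 A2.
Offset 19: leading byte 0xE3 = 11100011 → 3-byte char #8 = E3 BB B2.
Leading byte 0xE3 = 11100011 matches 1110xxxx → 3-byte sequence.
Byte 1: 0xE3 = 11100011, payload 0011 (4 bits).
Byte 2: 0xBB = 10111011 (10xxxxxx ✓), payload 111011.
Byte 3: 0xB2 = 10110010 (10xxxxxx ✓), payload 110010.
Concatenate: 0011111011110010 = 0x3EF2 (16 bits → U+3EF2).

U+3EF2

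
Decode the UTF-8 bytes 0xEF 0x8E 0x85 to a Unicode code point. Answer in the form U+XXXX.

Leading byte 0xEF = 11101111 matches 1110xxxx → 3-byte sequence.
Byte 1: 0xEF = 11101111, payload 1111 (4 bits).
Byte 2: 0x8E = 10001110 (10xxxxxx ✓), payload 001110.
Byte 3: 0x85 = 10000101 (10xxxxxx ✓), payload 000101.
Concatenate: 1111001110000101 = 0xF385 (16 bits → U+F385).

U+F385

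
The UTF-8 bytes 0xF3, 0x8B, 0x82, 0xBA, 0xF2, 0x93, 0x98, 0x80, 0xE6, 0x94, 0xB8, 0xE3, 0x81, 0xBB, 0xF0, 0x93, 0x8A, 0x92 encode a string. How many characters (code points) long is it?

5

Byte at offset 0: 0xF3 = 11110011 → 4-byte char (#1). Advance 4.
Byte at offset 4: 0xF2 = 11110010 → 4-byte char (#2). Advance 4.
Byte at offset 8: 0xE6 = 11100110 → 3-byte char (#3). Advance 3.
Byte at offset 11: 0xE3 = 11100011 → 3-byte char (#4). Advance 3.
Byte at offset 14: 0xF0 = 11110000 → 4-byte char (#5). Advance 4.
Reached end at offset 18 after 5 code points.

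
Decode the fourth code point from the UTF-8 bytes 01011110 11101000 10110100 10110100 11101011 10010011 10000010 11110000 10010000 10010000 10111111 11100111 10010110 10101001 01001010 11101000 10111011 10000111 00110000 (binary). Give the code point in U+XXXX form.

Offset 0: leading byte 0x5E = 01011110 → 1-byte char #1 = 5E.
Offset 1: leading byte 0xE8 = 11101000 → 3-byte char #2 = E8 B4 B4.
Offset 4: leading byte 0xEB = 11101011 → 3-byte char #3 = EB 93 82.
Offset 7: leading byte 0xF0 = 11110000 → 4-byte char #4 = F0 90 90 BF.
Leading byte 0xF0 = 11110000 matches 11110xxx → 4-byte sequence.
Byte 1: 0xF0 = 11110000, payload 000 (3 bits).
Byte 2: 0x90 = 10010000 (10xxxxxx ✓), payload 010000.
Byte 3: 0x90 = 10010000 (10xxxxxx ✓), payload 010000.
Byte 4: 0xBF = 10111111 (10xxxxxx ✓), payload 111111.
Concatenate: 000010000010000111111 = 0x1043F (21 bits → U+1043F).

U+1043F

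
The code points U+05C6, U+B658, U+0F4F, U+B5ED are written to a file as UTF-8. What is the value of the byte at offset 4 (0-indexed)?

0x98

U+05C6 → 2-byte form D7 86 at offsets 0–1.
U+B658 → 3-byte form EB 99 98 at offsets 2–4.
Offset 4 falls in char 2's range; it's byte 3 of EB 99 98 = 0x98.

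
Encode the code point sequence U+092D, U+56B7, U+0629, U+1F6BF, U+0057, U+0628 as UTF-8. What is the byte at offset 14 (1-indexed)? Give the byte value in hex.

0xD8

1-indexed offset 14 is 0-indexed offset 13.
U+092D → 3-byte form E0 A4 AD at offsets 0–2.
U+56B7 → 3-byte form E5 9A B7 at offsets 3–5.
U+0629 → 2-byte form D8 A9 at offsets 6–7.
U+1F6BF → 4-byte form F0 9F 9A BF at offsets 8–11.
U+0057 → 1-byte form 57 at offsets 12–12.
U+0628 → 2-byte form D8 A8 at offsets 13–14.
Offset 13 falls in char 6's range; it's byte 1 of D8 A8 = 0xD8.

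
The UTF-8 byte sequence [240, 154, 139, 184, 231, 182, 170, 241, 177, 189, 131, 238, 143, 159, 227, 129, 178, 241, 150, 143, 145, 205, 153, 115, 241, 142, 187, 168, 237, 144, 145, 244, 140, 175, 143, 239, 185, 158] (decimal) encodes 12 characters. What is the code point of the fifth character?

U+3072

Offset 0: leading byte 0xF0 = 11110000 → 4-byte char #1 = F0 9A 8B B8.
Offset 4: leading byte 0xE7 = 11100111 → 3-byte char #2 = E7 B6 AA.
Offset 7: leading byte 0xF1 = 11110001 → 4-byte char #3 = F1 B1 BD 83.
Offset 11: leading byte 0xEE = 11101110 → 3-byte char #4 = EE 8F 9F.
Offset 14: leading byte 0xE3 = 11100011 → 3-byte char #5 = E3 81 B2.
Leading byte 0xE3 = 11100011 matches 1110xxxx → 3-byte sequence.
Byte 1: 0xE3 = 11100011, payload 0011 (4 bits).
Byte 2: 0x81 = 10000001 (10xxxxxx ✓), payload 000001.
Byte 3: 0xB2 = 10110010 (10xxxxxx ✓), payload 110010.
Concatenate: 0011000001110010 = 0x3072 (16 bits → U+3072).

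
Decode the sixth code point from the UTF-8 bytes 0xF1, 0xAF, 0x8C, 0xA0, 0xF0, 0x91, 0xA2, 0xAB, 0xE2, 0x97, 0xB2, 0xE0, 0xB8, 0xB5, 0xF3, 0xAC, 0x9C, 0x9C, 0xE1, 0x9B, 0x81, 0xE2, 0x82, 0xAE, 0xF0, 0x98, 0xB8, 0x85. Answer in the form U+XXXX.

U+16C1

Offset 0: leading byte 0xF1 = 11110001 → 4-byte char #1 = F1 AF 8C A0.
Offset 4: leading byte 0xF0 = 11110000 → 4-byte char #2 = F0 91 A2 AB.
Offset 8: leading byte 0xE2 = 11100010 → 3-byte char #3 = E2 97 B2.
Offset 11: leading byte 0xE0 = 11100000 → 3-byte char #4 = E0 B8 B5.
Offset 14: leading byte 0xF3 = 11110011 → 4-byte char #5 = F3 AC 9C 9C.
Offset 18: leading byte 0xE1 = 11100001 → 3-byte char #6 = E1 9B 81.
Leading byte 0xE1 = 11100001 matches 1110xxxx → 3-byte sequence.
Byte 1: 0xE1 = 11100001, payload 0001 (4 bits).
Byte 2: 0x9B = 10011011 (10xxxxxx ✓), payload 011011.
Byte 3: 0x81 = 10000001 (10xxxxxx ✓), payload 000001.
Concatenate: 0001011011000001 = 0x16C1 (16 bits → U+16C1).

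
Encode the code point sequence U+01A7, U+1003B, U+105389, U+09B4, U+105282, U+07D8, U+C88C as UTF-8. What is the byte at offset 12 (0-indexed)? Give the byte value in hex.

0xB4

U+01A7 → 2-byte form C6 A7 at offsets 0–1.
U+1003B → 4-byte form F0 90 80 BB at offsets 2–5.
U+105389 → 4-byte form F4 85 8E 89 at offsets 6–9.
U+09B4 → 3-byte form E0 A6 B4 at offsets 10–12.
Offset 12 falls in char 4's range; it's byte 3 of E0 A6 B4 = 0xB4.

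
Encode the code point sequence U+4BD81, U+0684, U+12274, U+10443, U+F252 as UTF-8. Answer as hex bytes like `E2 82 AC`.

U+4BD81: 4-byte form → F1 8B B6 81.
U+0684: 2-byte form → DA 84.
U+12274: 4-byte form → F0 92 89 B4.
U+10443: 4-byte form → F0 90 91 83.
U+F252: 3-byte form → EF 89 92.
Concatenated (17 bytes): F1 8B B6 81 DA 84 F0 92 89 B4 F0 90 91 83 EF 89 92.

F1 8B B6 81 DA 84 F0 92 89 B4 F0 90 91 83 EF 89 92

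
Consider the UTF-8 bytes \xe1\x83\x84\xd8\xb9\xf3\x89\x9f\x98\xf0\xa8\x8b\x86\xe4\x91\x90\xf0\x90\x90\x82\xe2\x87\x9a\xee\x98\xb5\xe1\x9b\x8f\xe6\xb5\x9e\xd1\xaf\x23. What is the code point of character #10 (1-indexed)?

U+6D5E

Offset 0: leading byte 0xE1 = 11100001 → 3-byte char #1 = E1 83 84.
Offset 3: leading byte 0xD8 = 11011000 → 2-byte char #2 = D8 B9.
Offset 5: leading byte 0xF3 = 11110011 → 4-byte char #3 = F3 89 9F 98.
Offset 9: leading byte 0xF0 = 11110000 → 4-byte char #4 = F0 A8 8B 86.
Offset 13: leading byte 0xE4 = 11100100 → 3-byte char #5 = E4 91 90.
Offset 16: leading byte 0xF0 = 11110000 → 4-byte char #6 = F0 90 90 82.
Offset 20: leading byte 0xE2 = 11100010 → 3-byte char #7 = E2 87 9A.
Offset 23: leading byte 0xEE = 11101110 → 3-byte char #8 = EE 98 B5.
Offset 26: leading byte 0xE1 = 11100001 → 3-byte char #9 = E1 9B 8F.
Offset 29: leading byte 0xE6 = 11100110 → 3-byte char #10 = E6 B5 9E.
Leading byte 0xE6 = 11100110 matches 1110xxxx → 3-byte sequence.
Byte 1: 0xE6 = 11100110, payload 0110 (4 bits).
Byte 2: 0xB5 = 10110101 (10xxxxxx ✓), payload 110101.
Byte 3: 0x9E = 10011110 (10xxxxxx ✓), payload 011110.
Concatenate: 0110110101011110 = 0x6D5E (16 bits → U+6D5E).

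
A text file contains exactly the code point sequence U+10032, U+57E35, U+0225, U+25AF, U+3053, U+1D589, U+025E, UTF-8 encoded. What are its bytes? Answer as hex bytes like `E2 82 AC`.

U+10032: 4-byte form → F0 90 80 B2.
U+57E35: 4-byte form → F1 97 B8 B5.
U+0225: 2-byte form → C8 A5.
U+25AF: 3-byte form → E2 96 AF.
U+3053: 3-byte form → E3 81 93.
U+1D589: 4-byte form → F0 9D 96 89.
U+025E: 2-byte form → C9 9E.
Concatenated (22 bytes): F0 90 80 B2 F1 97 B8 B5 C8 A5 E2 96 AF E3 81 93 F0 9D 96 89 C9 9E.

F0 90 80 B2 F1 97 B8 B5 C8 A5 E2 96 AF E3 81 93 F0 9D 96 89 C9 9E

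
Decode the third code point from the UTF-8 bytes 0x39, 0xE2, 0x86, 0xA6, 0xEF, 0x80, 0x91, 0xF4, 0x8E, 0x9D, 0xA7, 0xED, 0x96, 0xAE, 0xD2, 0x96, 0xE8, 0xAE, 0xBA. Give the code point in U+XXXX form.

U+F011

Offset 0: leading byte 0x39 = 00111001 → 1-byte char #1 = 39.
Offset 1: leading byte 0xE2 = 11100010 → 3-byte char #2 = E2 86 A6.
Offset 4: leading byte 0xEF = 11101111 → 3-byte char #3 = EF 80 91.
Leading byte 0xEF = 11101111 matches 1110xxxx → 3-byte sequence.
Byte 1: 0xEF = 11101111, payload 1111 (4 bits).
Byte 2: 0x80 = 10000000 (10xxxxxx ✓), payload 000000.
Byte 3: 0x91 = 10010001 (10xxxxxx ✓), payload 010001.
Concatenate: 1111000000010001 = 0xF011 (16 bits → U+F011).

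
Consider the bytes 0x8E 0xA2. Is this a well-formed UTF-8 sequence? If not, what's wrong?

Byte 0x8E = 10001110 has the form 10xxxxxx — a continuation byte — but there is no preceding leading byte.

invalid (continuation byte with no leading byte)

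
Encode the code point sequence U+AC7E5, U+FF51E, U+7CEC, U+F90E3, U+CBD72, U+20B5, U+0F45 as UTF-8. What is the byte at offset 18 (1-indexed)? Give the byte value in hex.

1-indexed offset 18 is 0-indexed offset 17.
U+AC7E5 → 4-byte form F2 AC 9F A5 at offsets 0–3.
U+FF51E → 4-byte form F3 BF 94 9E at offsets 4–7.
U+7CEC → 3-byte form E7 B3 AC at offsets 8–10.
U+F90E3 → 4-byte form F3 B9 83 A3 at offsets 11–14.
U+CBD72 → 4-byte form F3 8B B5 B2 at offsets 15–18.
Offset 17 falls in char 5's range; it's byte 3 of F3 8B B5 B2 = 0xB5.

0xB5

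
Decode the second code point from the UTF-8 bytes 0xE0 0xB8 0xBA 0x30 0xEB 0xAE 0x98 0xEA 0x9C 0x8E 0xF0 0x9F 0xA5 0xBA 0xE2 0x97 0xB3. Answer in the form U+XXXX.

Offset 0: leading byte 0xE0 = 11100000 → 3-byte char #1 = E0 B8 BA.
Offset 3: leading byte 0x30 = 00110000 → 1-byte char #2 = 30.
Leading byte 0x30 = 00110000 matches 0xxxxxxx → 1-byte sequence.
Byte 1: 0x30 = 00110000, payload 0110000 (7 bits).
Concatenate: 0110000 = 0x30 (7 bits → U+0030).

U+0030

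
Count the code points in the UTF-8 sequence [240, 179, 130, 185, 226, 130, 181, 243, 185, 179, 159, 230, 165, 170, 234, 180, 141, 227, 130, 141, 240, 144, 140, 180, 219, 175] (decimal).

8

Byte at offset 0: 0xF0 = 11110000 → 4-byte char (#1). Advance 4.
Byte at offset 4: 0xE2 = 11100010 → 3-byte char (#2). Advance 3.
Byte at offset 7: 0xF3 = 11110011 → 4-byte char (#3). Advance 4.
Byte at offset 11: 0xE6 = 11100110 → 3-byte char (#4). Advance 3.
Byte at offset 14: 0xEA = 11101010 → 3-byte char (#5). Advance 3.
Byte at offset 17: 0xE3 = 11100011 → 3-byte char (#6). Advance 3.
Byte at offset 20: 0xF0 = 11110000 → 4-byte char (#7). Advance 4.
Byte at offset 24: 0xDB = 11011011 → 2-byte char (#8). Advance 2.
Reached end at offset 26 after 8 code points.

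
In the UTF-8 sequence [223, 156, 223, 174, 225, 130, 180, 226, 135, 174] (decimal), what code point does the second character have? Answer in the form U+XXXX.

Offset 0: leading byte 0xDF = 11011111 → 2-byte char #1 = DF 9C.
Offset 2: leading byte 0xDF = 11011111 → 2-byte char #2 = DF AE.
Leading byte 0xDF = 11011111 matches 110xxxxx → 2-byte sequence.
Byte 1: 0xDF = 11011111, payload 11111 (5 bits).
Byte 2: 0xAE = 10101110 (10xxxxxx ✓), payload 101110.
Concatenate: 11111101110 = 0x7EE (11 bits → U+07EE).

U+07EE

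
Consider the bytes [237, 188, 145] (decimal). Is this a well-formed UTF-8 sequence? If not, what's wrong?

Structurally a 3-byte sequence; payload = 0xDF11.
But 0xDF11 is in U+D800–U+DFFF, the surrogate range. Surrogates are not Unicode scalar values and are forbidden in UTF-8.

invalid (encodes a surrogate (U+D800–U+DFFF))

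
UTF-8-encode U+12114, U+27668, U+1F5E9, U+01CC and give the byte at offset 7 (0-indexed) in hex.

U+12114 → 4-byte form F0 92 84 94 at offsets 0–3.
U+27668 → 4-byte form F0 A7 99 A8 at offsets 4–7.
Offset 7 falls in char 2's range; it's byte 4 of F0 A7 99 A8 = 0xA8.

0xA8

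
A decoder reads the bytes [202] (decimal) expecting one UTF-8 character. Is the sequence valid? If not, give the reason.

invalid (sequence truncated)

Leading byte 0xCA = 11001010 → 2-byte form, but only 1 byte is present.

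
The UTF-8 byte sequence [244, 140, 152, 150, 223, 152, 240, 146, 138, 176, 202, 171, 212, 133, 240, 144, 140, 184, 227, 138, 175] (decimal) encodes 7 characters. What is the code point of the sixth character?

Offset 0: leading byte 0xF4 = 11110100 → 4-byte char #1 = F4 8C 98 96.
Offset 4: leading byte 0xDF = 11011111 → 2-byte char #2 = DF 98.
Offset 6: leading byte 0xF0 = 11110000 → 4-byte char #3 = F0 92 8A B0.
Offset 10: leading byte 0xCA = 11001010 → 2-byte char #4 = CA AB.
Offset 12: leading byte 0xD4 = 11010100 → 2-byte char #5 = D4 85.
Offset 14: leading byte 0xF0 = 11110000 → 4-byte char #6 = F0 90 8C B8.
Leading byte 0xF0 = 11110000 matches 11110xxx → 4-byte sequence.
Byte 1: 0xF0 = 11110000, payload 000 (3 bits).
Byte 2: 0x90 = 10010000 (10xxxxxx ✓), payload 010000.
Byte 3: 0x8C = 10001100 (10xxxxxx ✓), payload 001100.
Byte 4: 0xB8 = 10111000 (10xxxxxx ✓), payload 111000.
Concatenate: 000010000001100111000 = 0x10338 (21 bits → U+10338).

U+10338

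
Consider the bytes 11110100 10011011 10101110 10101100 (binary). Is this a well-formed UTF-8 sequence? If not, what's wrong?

invalid (encodes a value above U+10FFFF)

Leading byte 0xF4 = 11110100 → 4-byte form.
Payload = 0x11BBAC, which exceeds U+10FFFF, the maximum Unicode code point. (Leading bytes F5–FF, or F4 followed by ≥ 0x90, are invalid.)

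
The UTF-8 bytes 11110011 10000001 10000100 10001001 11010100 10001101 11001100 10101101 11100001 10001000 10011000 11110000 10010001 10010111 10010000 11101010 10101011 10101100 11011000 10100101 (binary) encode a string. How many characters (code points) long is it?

7

Byte at offset 0: 0xF3 = 11110011 → 4-byte char (#1). Advance 4.
Byte at offset 4: 0xD4 = 11010100 → 2-byte char (#2). Advance 2.
Byte at offset 6: 0xCC = 11001100 → 2-byte char (#3). Advance 2.
Byte at offset 8: 0xE1 = 11100001 → 3-byte char (#4). Advance 3.
Byte at offset 11: 0xF0 = 11110000 → 4-byte char (#5). Advance 4.
Byte at offset 15: 0xEA = 11101010 → 3-byte char (#6). Advance 3.
Byte at offset 18: 0xD8 = 11011000 → 2-byte char (#7). Advance 2.
Reached end at offset 20 after 7 code points.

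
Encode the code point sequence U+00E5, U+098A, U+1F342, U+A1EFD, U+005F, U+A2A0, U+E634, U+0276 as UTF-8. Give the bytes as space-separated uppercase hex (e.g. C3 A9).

U+00E5: 2-byte form → C3 A5.
U+098A: 3-byte form → E0 A6 8A.
U+1F342: 4-byte form → F0 9F 8D 82.
U+A1EFD: 4-byte form → F2 A1 BB BD.
U+005F: 1-byte form → 5F.
U+A2A0: 3-byte form → EA 8A A0.
U+E634: 3-byte form → EE 98 B4.
U+0276: 2-byte form → C9 B6.
Concatenated (22 bytes): C3 A5 E0 A6 8A F0 9F 8D 82 F2 A1 BB BD 5F EA 8A A0 EE 98 B4 C9 B6.

C3 A5 E0 A6 8A F0 9F 8D 82 F2 A1 BB BD 5F EA 8A A0 EE 98 B4 C9 B6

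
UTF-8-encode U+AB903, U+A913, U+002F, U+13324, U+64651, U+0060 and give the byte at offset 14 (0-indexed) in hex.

U+AB903 → 4-byte form F2 AB A4 83 at offsets 0–3.
U+A913 → 3-byte form EA A4 93 at offsets 4–6.
U+002F → 1-byte form 2F at offsets 7–7.
U+13324 → 4-byte form F0 93 8C A4 at offsets 8–11.
U+64651 → 4-byte form F1 A4 99 91 at offsets 12–15.
Offset 14 falls in char 5's range; it's byte 3 of F1 A4 99 91 = 0x99.

0x99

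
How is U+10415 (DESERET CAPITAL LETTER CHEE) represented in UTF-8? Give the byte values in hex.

U+10415 = 0x10415 = 66581 decimal. In range U+10000–U+10FFFF → 4-byte form: 11110xxx 10xxxxxx 10xxxxxx 10xxxxxx.
Binary (21 bits): 000010000010000010101.
Split 3+6+6+6: 000 | 010000 | 010000 | 010101.
Byte 1: 11110000 = 0xF0.
Byte 2: 10010000 = 0x90.
Byte 3: 10010000 = 0x90.
Byte 4: 10010101 = 0x95.

F0 90 90 95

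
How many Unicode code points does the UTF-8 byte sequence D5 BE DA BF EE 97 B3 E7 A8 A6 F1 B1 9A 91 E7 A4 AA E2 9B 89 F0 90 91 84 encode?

Byte at offset 0: 0xD5 = 11010101 → 2-byte char (#1). Advance 2.
Byte at offset 2: 0xDA = 11011010 → 2-byte char (#2). Advance 2.
Byte at offset 4: 0xEE = 11101110 → 3-byte char (#3). Advance 3.
Byte at offset 7: 0xE7 = 11100111 → 3-byte char (#4). Advance 3.
Byte at offset 10: 0xF1 = 11110001 → 4-byte char (#5). Advance 4.
Byte at offset 14: 0xE7 = 11100111 → 3-byte char (#6). Advance 3.
Byte at offset 17: 0xE2 = 11100010 → 3-byte char (#7). Advance 3.
Byte at offset 20: 0xF0 = 11110000 → 4-byte char (#8). Advance 4.
Reached end at offset 24 after 8 code points.

8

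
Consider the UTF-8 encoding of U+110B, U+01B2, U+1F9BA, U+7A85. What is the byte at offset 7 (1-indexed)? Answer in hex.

0x9F

1-indexed offset 7 is 0-indexed offset 6.
U+110B → 3-byte form E1 84 8B at offsets 0–2.
U+01B2 → 2-byte form C6 B2 at offsets 3–4.
U+1F9BA → 4-byte form F0 9F A6 BA at offsets 5–8.
Offset 6 falls in char 3's range; it's byte 2 of F0 9F A6 BA = 0x9F.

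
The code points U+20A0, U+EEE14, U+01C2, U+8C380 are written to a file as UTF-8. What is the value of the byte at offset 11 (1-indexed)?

1-indexed offset 11 is 0-indexed offset 10.
U+20A0 → 3-byte form E2 82 A0 at offsets 0–2.
U+EEE14 → 4-byte form F3 AE B8 94 at offsets 3–6.
U+01C2 → 2-byte form C7 82 at offsets 7–8.
U+8C380 → 4-byte form F2 8C 8E 80 at offsets 9–12.
Offset 10 falls in char 4's range; it's byte 2 of F2 8C 8E 80 = 0x8C.

0x8C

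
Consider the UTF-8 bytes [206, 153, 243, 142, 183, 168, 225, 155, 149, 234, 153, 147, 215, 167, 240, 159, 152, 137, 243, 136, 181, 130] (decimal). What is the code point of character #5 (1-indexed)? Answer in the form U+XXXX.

U+05E7

Offset 0: leading byte 0xCE = 11001110 → 2-byte char #1 = CE 99.
Offset 2: leading byte 0xF3 = 11110011 → 4-byte char #2 = F3 8E B7 A8.
Offset 6: leading byte 0xE1 = 11100001 → 3-byte char #3 = E1 9B 95.
Offset 9: leading byte 0xEA = 11101010 → 3-byte char #4 = EA 99 93.
Offset 12: leading byte 0xD7 = 11010111 → 2-byte char #5 = D7 A7.
Leading byte 0xD7 = 11010111 matches 110xxxxx → 2-byte sequence.
Byte 1: 0xD7 = 11010111, payload 10111 (5 bits).
Byte 2: 0xA7 = 10100111 (10xxxxxx ✓), payload 100111.
Concatenate: 10111100111 = 0x5E7 (11 bits → U+05E7).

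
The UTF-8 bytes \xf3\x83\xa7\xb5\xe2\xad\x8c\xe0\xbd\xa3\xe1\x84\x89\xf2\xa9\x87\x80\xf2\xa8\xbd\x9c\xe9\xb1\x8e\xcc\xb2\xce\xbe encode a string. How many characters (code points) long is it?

9

Byte at offset 0: 0xF3 = 11110011 → 4-byte char (#1). Advance 4.
Byte at offset 4: 0xE2 = 11100010 → 3-byte char (#2). Advance 3.
Byte at offset 7: 0xE0 = 11100000 → 3-byte char (#3). Advance 3.
Byte at offset 10: 0xE1 = 11100001 → 3-byte char (#4). Advance 3.
Byte at offset 13: 0xF2 = 11110010 → 4-byte char (#5). Advance 4.
Byte at offset 17: 0xF2 = 11110010 → 4-byte char (#6). Advance 4.
Byte at offset 21: 0xE9 = 11101001 → 3-byte char (#7). Advance 3.
Byte at offset 24: 0xCC = 11001100 → 2-byte char (#8). Advance 2.
Byte at offset 26: 0xCE = 11001110 → 2-byte char (#9). Advance 2.
Reached end at offset 28 after 9 code points.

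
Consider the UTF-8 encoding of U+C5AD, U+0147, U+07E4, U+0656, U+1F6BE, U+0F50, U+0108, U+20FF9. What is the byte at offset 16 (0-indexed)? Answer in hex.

0xC4

U+C5AD → 3-byte form EC 96 AD at offsets 0–2.
U+0147 → 2-byte form C5 87 at offsets 3–4.
U+07E4 → 2-byte form DF A4 at offsets 5–6.
U+0656 → 2-byte form D9 96 at offsets 7–8.
U+1F6BE → 4-byte form F0 9F 9A BE at offsets 9–12.
U+0F50 → 3-byte form E0 BD 90 at offsets 13–15.
U+0108 → 2-byte form C4 88 at offsets 16–17.
Offset 16 falls in char 7's range; it's byte 1 of C4 88 = 0xC4.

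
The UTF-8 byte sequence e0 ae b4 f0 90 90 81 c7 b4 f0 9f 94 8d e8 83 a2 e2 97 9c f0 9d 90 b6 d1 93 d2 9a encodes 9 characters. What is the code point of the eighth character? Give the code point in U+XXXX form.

U+0453

Offset 0: leading byte 0xE0 = 11100000 → 3-byte char #1 = E0 AE B4.
Offset 3: leading byte 0xF0 = 11110000 → 4-byte char #2 = F0 90 90 81.
Offset 7: leading byte 0xC7 = 11000111 → 2-byte char #3 = C7 B4.
Offset 9: leading byte 0xF0 = 11110000 → 4-byte char #4 = F0 9F 94 8D.
Offset 13: leading byte 0xE8 = 11101000 → 3-byte char #5 = E8 83 A2.
Offset 16: leading byte 0xE2 = 11100010 → 3-byte char #6 = E2 97 9C.
Offset 19: leading byte 0xF0 = 11110000 → 4-byte char #7 = F0 9D 90 B6.
Offset 23: leading byte 0xD1 = 11010001 → 2-byte char #8 = D1 93.
Leading byte 0xD1 = 11010001 matches 110xxxxx → 2-byte sequence.
Byte 1: 0xD1 = 11010001, payload 10001 (5 bits).
Byte 2: 0x93 = 10010011 (10xxxxxx ✓), payload 010011.
Concatenate: 10001010011 = 0x453 (11 bits → U+0453).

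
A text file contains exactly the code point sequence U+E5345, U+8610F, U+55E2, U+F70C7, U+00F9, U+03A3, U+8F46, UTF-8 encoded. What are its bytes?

F3 A5 8D 85 F2 86 84 8F E5 97 A2 F3 B7 83 87 C3 B9 CE A3 E8 BD 86

U+E5345: 4-byte form → F3 A5 8D 85.
U+8610F: 4-byte form → F2 86 84 8F.
U+55E2: 3-byte form → E5 97 A2.
U+F70C7: 4-byte form → F3 B7 83 87.
U+00F9: 2-byte form → C3 B9.
U+03A3: 2-byte form → CE A3.
U+8F46: 3-byte form → E8 BD 86.
Concatenated (22 bytes): F3 A5 8D 85 F2 86 84 8F E5 97 A2 F3 B7 83 87 C3 B9 CE A3 E8 BD 86.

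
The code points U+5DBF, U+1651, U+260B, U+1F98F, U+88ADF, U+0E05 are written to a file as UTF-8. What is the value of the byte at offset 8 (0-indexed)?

0x8B

U+5DBF → 3-byte form E5 B6 BF at offsets 0–2.
U+1651 → 3-byte form E1 99 91 at offsets 3–5.
U+260B → 3-byte form E2 98 8B at offsets 6–8.
Offset 8 falls in char 3's range; it's byte 3 of E2 98 8B = 0x8B.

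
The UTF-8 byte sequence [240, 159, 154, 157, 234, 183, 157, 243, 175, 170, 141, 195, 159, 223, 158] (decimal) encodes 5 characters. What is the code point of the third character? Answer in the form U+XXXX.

U+EFA8D

Offset 0: leading byte 0xF0 = 11110000 → 4-byte char #1 = F0 9F 9A 9D.
Offset 4: leading byte 0xEA = 11101010 → 3-byte char #2 = EA B7 9D.
Offset 7: leading byte 0xF3 = 11110011 → 4-byte char #3 = F3 AF AA 8D.
Leading byte 0xF3 = 11110011 matches 11110xxx → 4-byte sequence.
Byte 1: 0xF3 = 11110011, payload 011 (3 bits).
Byte 2: 0xAF = 10101111 (10xxxxxx ✓), payload 101111.
Byte 3: 0xAA = 10101010 (10xxxxxx ✓), payload 101010.
Byte 4: 0x8D = 10001101 (10xxxxxx ✓), payload 001101.
Concatenate: 011101111101010001101 = 0xEFA8D (21 bits → U+EFA8D).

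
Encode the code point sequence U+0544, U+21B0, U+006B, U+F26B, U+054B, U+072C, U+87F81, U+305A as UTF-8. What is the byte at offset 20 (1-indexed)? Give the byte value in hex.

1-indexed offset 20 is 0-indexed offset 19.
U+0544 → 2-byte form D5 84 at offsets 0–1.
U+21B0 → 3-byte form E2 86 B0 at offsets 2–4.
U+006B → 1-byte form 6B at offsets 5–5.
U+F26B → 3-byte form EF 89 AB at offsets 6–8.
U+054B → 2-byte form D5 8B at offsets 9–10.
U+072C → 2-byte form DC AC at offsets 11–12.
U+87F81 → 4-byte form F2 87 BE 81 at offsets 13–16.
U+305A → 3-byte form E3 81 9A at offsets 17–19.
Offset 19 falls in char 8's range; it's byte 3 of E3 81 9A = 0x9A.

0x9A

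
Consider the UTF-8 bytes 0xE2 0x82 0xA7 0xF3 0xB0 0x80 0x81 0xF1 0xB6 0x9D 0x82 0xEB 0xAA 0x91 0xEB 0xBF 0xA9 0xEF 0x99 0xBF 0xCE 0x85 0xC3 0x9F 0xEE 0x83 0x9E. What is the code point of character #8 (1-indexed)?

Offset 0: leading byte 0xE2 = 11100010 → 3-byte char #1 = E2 82 A7.
Offset 3: leading byte 0xF3 = 11110011 → 4-byte char #2 = F3 B0 80 81.
Offset 7: leading byte 0xF1 = 11110001 → 4-byte char #3 = F1 B6 9D 82.
Offset 11: leading byte 0xEB = 11101011 → 3-byte char #4 = EB AA 91.
Offset 14: leading byte 0xEB = 11101011 → 3-byte char #5 = EB BF A9.
Offset 17: leading byte 0xEF = 11101111 → 3-byte char #6 = EF 99 BF.
Offset 20: leading byte 0xCE = 11001110 → 2-byte char #7 = CE 85.
Offset 22: leading byte 0xC3 = 11000011 → 2-byte char #8 = C3 9F.
Leading byte 0xC3 = 11000011 matches 110xxxxx → 2-byte sequence.
Byte 1: 0xC3 = 11000011, payload 00011 (5 bits).
Byte 2: 0x9F = 10011111 (10xxxxxx ✓), payload 011111.
Concatenate: 00011011111 = 0xDF (11 bits → U+00DF).

U+00DF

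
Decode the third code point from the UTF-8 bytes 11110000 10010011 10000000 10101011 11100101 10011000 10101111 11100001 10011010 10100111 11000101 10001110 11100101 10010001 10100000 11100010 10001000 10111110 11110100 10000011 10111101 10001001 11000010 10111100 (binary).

U+16A7

Offset 0: leading byte 0xF0 = 11110000 → 4-byte char #1 = F0 93 80 AB.
Offset 4: leading byte 0xE5 = 11100101 → 3-byte char #2 = E5 98 AF.
Offset 7: leading byte 0xE1 = 11100001 → 3-byte char #3 = E1 9A A7.
Leading byte 0xE1 = 11100001 matches 1110xxxx → 3-byte sequence.
Byte 1: 0xE1 = 11100001, payload 0001 (4 bits).
Byte 2: 0x9A = 10011010 (10xxxxxx ✓), payload 011010.
Byte 3: 0xA7 = 10100111 (10xxxxxx ✓), payload 100111.
Concatenate: 0001011010100111 = 0x16A7 (16 bits → U+16A7).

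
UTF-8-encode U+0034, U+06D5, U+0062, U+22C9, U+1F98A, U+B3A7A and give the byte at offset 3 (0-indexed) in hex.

0x62

U+0034 → 1-byte form 34 at offsets 0–0.
U+06D5 → 2-byte form DB 95 at offsets 1–2.
U+0062 → 1-byte form 62 at offsets 3–3.
Offset 3 falls in char 3's range; it's byte 1 of 62 = 0x62.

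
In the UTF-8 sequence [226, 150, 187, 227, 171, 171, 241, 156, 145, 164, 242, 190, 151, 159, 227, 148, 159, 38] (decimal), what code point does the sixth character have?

Offset 0: leading byte 0xE2 = 11100010 → 3-byte char #1 = E2 96 BB.
Offset 3: leading byte 0xE3 = 11100011 → 3-byte char #2 = E3 AB AB.
Offset 6: leading byte 0xF1 = 11110001 → 4-byte char #3 = F1 9C 91 A4.
Offset 10: leading byte 0xF2 = 11110010 → 4-byte char #4 = F2 BE 97 9F.
Offset 14: leading byte 0xE3 = 11100011 → 3-byte char #5 = E3 94 9F.
Offset 17: leading byte 0x26 = 00100110 → 1-byte char #6 = 26.
Leading byte 0x26 = 00100110 matches 0xxxxxxx → 1-byte sequence.
Byte 1: 0x26 = 00100110, payload 0100110 (7 bits).
Concatenate: 0100110 = 0x26 (7 bits → U+0026).

U+0026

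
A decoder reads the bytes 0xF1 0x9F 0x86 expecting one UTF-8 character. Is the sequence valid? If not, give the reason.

Leading byte 0xF1 = 11110001 → 4-byte form, but only 3 bytes are present.

invalid (sequence truncated)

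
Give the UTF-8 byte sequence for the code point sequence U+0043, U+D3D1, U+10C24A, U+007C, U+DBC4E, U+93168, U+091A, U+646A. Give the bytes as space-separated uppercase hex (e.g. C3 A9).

43 ED 8F 91 F4 8C 89 8A 7C F3 9B B1 8E F2 93 85 A8 E0 A4 9A E6 91 AA

U+0043: 1-byte form → 43.
U+D3D1: 3-byte form → ED 8F 91.
U+10C24A: 4-byte form → F4 8C 89 8A.
U+007C: 1-byte form → 7C.
U+DBC4E: 4-byte form → F3 9B B1 8E.
U+93168: 4-byte form → F2 93 85 A8.
U+091A: 3-byte form → E0 A4 9A.
U+646A: 3-byte form → E6 91 AA.
Concatenated (23 bytes): 43 ED 8F 91 F4 8C 89 8A 7C F3 9B B1 8E F2 93 85 A8 E0 A4 9A E6 91 AA.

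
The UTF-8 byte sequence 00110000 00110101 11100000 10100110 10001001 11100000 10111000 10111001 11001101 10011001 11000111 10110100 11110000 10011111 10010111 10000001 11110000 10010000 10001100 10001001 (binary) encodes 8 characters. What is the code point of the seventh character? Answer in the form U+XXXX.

U+1F5C1

Offset 0: leading byte 0x30 = 00110000 → 1-byte char #1 = 30.
Offset 1: leading byte 0x35 = 00110101 → 1-byte char #2 = 35.
Offset 2: leading byte 0xE0 = 11100000 → 3-byte char #3 = E0 A6 89.
Offset 5: leading byte 0xE0 = 11100000 → 3-byte char #4 = E0 B8 B9.
Offset 8: leading byte 0xCD = 11001101 → 2-byte char #5 = CD 99.
Offset 10: leading byte 0xC7 = 11000111 → 2-byte char #6 = C7 B4.
Offset 12: leading byte 0xF0 = 11110000 → 4-byte char #7 = F0 9F 97 81.
Leading byte 0xF0 = 11110000 matches 11110xxx → 4-byte sequence.
Byte 1: 0xF0 = 11110000, payload 000 (3 bits).
Byte 2: 0x9F = 10011111 (10xxxxxx ✓), payload 011111.
Byte 3: 0x97 = 10010111 (10xxxxxx ✓), payload 010111.
Byte 4: 0x81 = 10000001 (10xxxxxx ✓), payload 000001.
Concatenate: 000011111010111000001 = 0x1F5C1 (21 bits → U+1F5C1).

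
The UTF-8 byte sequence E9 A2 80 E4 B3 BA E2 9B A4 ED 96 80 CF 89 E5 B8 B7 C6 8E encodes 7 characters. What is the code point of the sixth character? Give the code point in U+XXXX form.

U+5E37

Offset 0: leading byte 0xE9 = 11101001 → 3-byte char #1 = E9 A2 80.
Offset 3: leading byte 0xE4 = 11100100 → 3-byte char #2 = E4 B3 BA.
Offset 6: leading byte 0xE2 = 11100010 → 3-byte char #3 = E2 9B A4.
Offset 9: leading byte 0xED = 11101101 → 3-byte char #4 = ED 96 80.
Offset 12: leading byte 0xCF = 11001111 → 2-byte char #5 = CF 89.
Offset 14: leading byte 0xE5 = 11100101 → 3-byte char #6 = E5 B8 B7.
Leading byte 0xE5 = 11100101 matches 1110xxxx → 3-byte sequence.
Byte 1: 0xE5 = 11100101, payload 0101 (4 bits).
Byte 2: 0xB8 = 10111000 (10xxxxxx ✓), payload 111000.
Byte 3: 0xB7 = 10110111 (10xxxxxx ✓), payload 110111.
Concatenate: 0101111000110111 = 0x5E37 (16 bits → U+5E37).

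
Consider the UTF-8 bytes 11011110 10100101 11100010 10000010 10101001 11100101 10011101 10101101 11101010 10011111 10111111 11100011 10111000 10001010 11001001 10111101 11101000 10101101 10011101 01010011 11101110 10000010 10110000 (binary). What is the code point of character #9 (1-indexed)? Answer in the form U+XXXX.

Offset 0: leading byte 0xDE = 11011110 → 2-byte char #1 = DE A5.
Offset 2: leading byte 0xE2 = 11100010 → 3-byte char #2 = E2 82 A9.
Offset 5: leading byte 0xE5 = 11100101 → 3-byte char #3 = E5 9D AD.
Offset 8: leading byte 0xEA = 11101010 → 3-byte char #4 = EA 9F BF.
Offset 11: leading byte 0xE3 = 11100011 → 3-byte char #5 = E3 B8 8A.
Offset 14: leading byte 0xC9 = 11001001 → 2-byte char #6 = C9 BD.
Offset 16: leading byte 0xE8 = 11101000 → 3-byte char #7 = E8 AD 9D.
Offset 19: leading byte 0x53 = 01010011 → 1-byte char #8 = 53.
Offset 20: leading byte 0xEE = 11101110 → 3-byte char #9 = EE 82 B0.
Leading byte 0xEE = 11101110 matches 1110xxxx → 3-byte sequence.
Byte 1: 0xEE = 11101110, payload 1110 (4 bits).
Byte 2: 0x82 = 10000010 (10xxxxxx ✓), payload 000010.
Byte 3: 0xB0 = 10110000 (10xxxxxx ✓), payload 110000.
Concatenate: 1110000010110000 = 0xE0B0 (16 bits → U+E0B0).

U+E0B0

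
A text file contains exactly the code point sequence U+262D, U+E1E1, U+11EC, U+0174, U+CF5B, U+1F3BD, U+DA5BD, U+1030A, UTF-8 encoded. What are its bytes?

E2 98 AD EE 87 A1 E1 87 AC C5 B4 EC BD 9B F0 9F 8E BD F3 9A 96 BD F0 90 8C 8A

U+262D: 3-byte form → E2 98 AD.
U+E1E1: 3-byte form → EE 87 A1.
U+11EC: 3-byte form → E1 87 AC.
U+0174: 2-byte form → C5 B4.
U+CF5B: 3-byte form → EC BD 9B.
U+1F3BD: 4-byte form → F0 9F 8E BD.
U+DA5BD: 4-byte form → F3 9A 96 BD.
U+1030A: 4-byte form → F0 90 8C 8A.
Concatenated (26 bytes): E2 98 AD EE 87 A1 E1 87 AC C5 B4 EC BD 9B F0 9F 8E BD F3 9A 96 BD F0 90 8C 8A.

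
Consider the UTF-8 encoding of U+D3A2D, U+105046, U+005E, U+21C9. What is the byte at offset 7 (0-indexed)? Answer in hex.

0x86

U+D3A2D → 4-byte form F3 93 A8 AD at offsets 0–3.
U+105046 → 4-byte form F4 85 81 86 at offsets 4–7.
Offset 7 falls in char 2's range; it's byte 4 of F4 85 81 86 = 0x86.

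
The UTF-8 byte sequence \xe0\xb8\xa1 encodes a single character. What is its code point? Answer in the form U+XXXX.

Leading byte 0xE0 = 11100000 matches 1110xxxx → 3-byte sequence.
Byte 1: 0xE0 = 11100000, payload 0000 (4 bits).
Byte 2: 0xB8 = 10111000 (10xxxxxx ✓), payload 111000.
Byte 3: 0xA1 = 10100001 (10xxxxxx ✓), payload 100001.
Concatenate: 0000111000100001 = 0xE21 (16 bits → U+0E21).

U+0E21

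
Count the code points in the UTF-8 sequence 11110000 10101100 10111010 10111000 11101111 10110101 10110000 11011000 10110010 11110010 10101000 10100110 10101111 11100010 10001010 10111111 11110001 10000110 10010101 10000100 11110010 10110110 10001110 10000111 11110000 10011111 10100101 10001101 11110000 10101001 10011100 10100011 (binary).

Byte at offset 0: 0xF0 = 11110000 → 4-byte char (#1). Advance 4.
Byte at offset 4: 0xEF = 11101111 → 3-byte char (#2). Advance 3.
Byte at offset 7: 0xD8 = 11011000 → 2-byte char (#3). Advance 2.
Byte at offset 9: 0xF2 = 11110010 → 4-byte char (#4). Advance 4.
Byte at offset 13: 0xE2 = 11100010 → 3-byte char (#5). Advance 3.
Byte at offset 16: 0xF1 = 11110001 → 4-byte char (#6). Advance 4.
Byte at offset 20: 0xF2 = 11110010 → 4-byte char (#7). Advance 4.
Byte at offset 24: 0xF0 = 11110000 → 4-byte char (#8). Advance 4.
Byte at offset 28: 0xF0 = 11110000 → 4-byte char (#9). Advance 4.
Reached end at offset 32 after 9 code points.

9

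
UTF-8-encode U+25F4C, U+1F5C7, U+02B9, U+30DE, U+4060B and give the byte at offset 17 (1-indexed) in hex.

0x8B

1-indexed offset 17 is 0-indexed offset 16.
U+25F4C → 4-byte form F0 A5 BD 8C at offsets 0–3.
U+1F5C7 → 4-byte form F0 9F 97 87 at offsets 4–7.
U+02B9 → 2-byte form CA B9 at offsets 8–9.
U+30DE → 3-byte form E3 83 9E at offsets 10–12.
U+4060B → 4-byte form F1 80 98 8B at offsets 13–16.
Offset 16 falls in char 5's range; it's byte 4 of F1 80 98 8B = 0x8B.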